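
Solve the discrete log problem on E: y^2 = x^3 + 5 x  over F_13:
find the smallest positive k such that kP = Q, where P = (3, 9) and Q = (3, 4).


Enumerate multiples of P until we hit Q = (3, 4):
  1P = (3, 9)
  2P = (10, 6)
  3P = (10, 7)
  4P = (3, 4)
Match found at i = 4.

k = 4


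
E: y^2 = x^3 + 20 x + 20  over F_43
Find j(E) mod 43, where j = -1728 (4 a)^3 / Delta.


Delta = -16(4 a^3 + 27 b^2) mod 43 = 18
-1728 * (4 a)^3 = -1728 * (4*20)^3 mod 43 = 8
j = 8 * 18^(-1) mod 43 = 10

j = 10 (mod 43)


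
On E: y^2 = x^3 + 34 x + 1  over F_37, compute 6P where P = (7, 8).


k = 6 = 110_2 (binary, LSB first: 011)
Double-and-add from P = (7, 8):
  bit 0 = 0: acc unchanged = O
  bit 1 = 1: acc = O + (30, 7) = (30, 7)
  bit 2 = 1: acc = (30, 7) + (2, 22) = (16, 4)

6P = (16, 4)


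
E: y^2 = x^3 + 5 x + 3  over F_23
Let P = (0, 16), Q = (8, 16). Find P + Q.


P != Q, so use the chord formula.
s = (y2 - y1) / (x2 - x1) = (0) / (8) mod 23 = 0
x3 = s^2 - x1 - x2 mod 23 = 0^2 - 0 - 8 = 15
y3 = s (x1 - x3) - y1 mod 23 = 0 * (0 - 15) - 16 = 7

P + Q = (15, 7)


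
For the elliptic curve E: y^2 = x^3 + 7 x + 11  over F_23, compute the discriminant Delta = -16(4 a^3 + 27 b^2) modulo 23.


4 a^3 + 27 b^2 = 4*7^3 + 27*11^2 = 1372 + 3267 = 4639
Delta = -16 * (4639) = -74224
Delta mod 23 = 20

Delta = 20 (mod 23)


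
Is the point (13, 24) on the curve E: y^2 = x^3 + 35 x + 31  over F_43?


Check whether y^2 = x^3 + 35 x + 31 (mod 43) for (x, y) = (13, 24).
LHS: y^2 = 24^2 mod 43 = 17
RHS: x^3 + 35 x + 31 = 13^3 + 35*13 + 31 mod 43 = 17
LHS = RHS

Yes, on the curve


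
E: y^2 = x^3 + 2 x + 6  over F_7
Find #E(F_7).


For each x in F_7, count y with y^2 = x^3 + 2 x + 6 mod 7:
  x = 1: RHS = 2, y in [3, 4]  -> 2 point(s)
  x = 2: RHS = 4, y in [2, 5]  -> 2 point(s)
  x = 3: RHS = 4, y in [2, 5]  -> 2 point(s)
  x = 4: RHS = 1, y in [1, 6]  -> 2 point(s)
  x = 5: RHS = 1, y in [1, 6]  -> 2 point(s)
Affine points: 10. Add the point at infinity: total = 11.

#E(F_7) = 11


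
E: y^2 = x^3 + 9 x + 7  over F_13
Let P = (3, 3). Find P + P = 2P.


Doubling: s = (3 x1^2 + a) / (2 y1)
s = (3*3^2 + 9) / (2*3) mod 13 = 6
x3 = s^2 - 2 x1 mod 13 = 6^2 - 2*3 = 4
y3 = s (x1 - x3) - y1 mod 13 = 6 * (3 - 4) - 3 = 4

2P = (4, 4)


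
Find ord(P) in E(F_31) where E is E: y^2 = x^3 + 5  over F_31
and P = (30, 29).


Compute successive multiples of P until we hit O:
  1P = (30, 29)
  2P = (20, 10)
  3P = (6, 29)
  4P = (26, 2)
  5P = (7, 10)
  6P = (4, 10)
  7P = (4, 21)
  8P = (7, 21)
  ... (continuing to 13P)
  13P = O

ord(P) = 13


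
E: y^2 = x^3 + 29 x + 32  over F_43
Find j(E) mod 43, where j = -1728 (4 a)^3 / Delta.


Delta = -16(4 a^3 + 27 b^2) mod 43 = 20
-1728 * (4 a)^3 = -1728 * (4*29)^3 mod 43 = 32
j = 32 * 20^(-1) mod 43 = 36

j = 36 (mod 43)


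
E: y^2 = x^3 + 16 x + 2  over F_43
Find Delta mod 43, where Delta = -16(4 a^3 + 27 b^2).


4 a^3 + 27 b^2 = 4*16^3 + 27*2^2 = 16384 + 108 = 16492
Delta = -16 * (16492) = -263872
Delta mod 43 = 19

Delta = 19 (mod 43)


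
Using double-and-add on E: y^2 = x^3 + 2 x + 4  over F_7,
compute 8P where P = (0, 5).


k = 8 = 1000_2 (binary, LSB first: 0001)
Double-and-add from P = (0, 5):
  bit 0 = 0: acc unchanged = O
  bit 1 = 0: acc unchanged = O
  bit 2 = 0: acc unchanged = O
  bit 3 = 1: acc = O + (2, 4) = (2, 4)

8P = (2, 4)


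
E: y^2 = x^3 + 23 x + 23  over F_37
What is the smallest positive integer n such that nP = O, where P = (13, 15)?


Compute successive multiples of P until we hit O:
  1P = (13, 15)
  2P = (23, 18)
  3P = (17, 6)
  4P = (19, 17)
  5P = (1, 26)
  6P = (2, 15)
  7P = (22, 22)
  8P = (9, 21)
  ... (continuing to 46P)
  46P = O

ord(P) = 46


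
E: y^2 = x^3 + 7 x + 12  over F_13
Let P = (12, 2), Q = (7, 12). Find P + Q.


P != Q, so use the chord formula.
s = (y2 - y1) / (x2 - x1) = (10) / (8) mod 13 = 11
x3 = s^2 - x1 - x2 mod 13 = 11^2 - 12 - 7 = 11
y3 = s (x1 - x3) - y1 mod 13 = 11 * (12 - 11) - 2 = 9

P + Q = (11, 9)


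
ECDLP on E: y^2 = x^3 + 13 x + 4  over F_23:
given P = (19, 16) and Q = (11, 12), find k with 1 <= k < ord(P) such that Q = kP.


Enumerate multiples of P until we hit Q = (11, 12):
  1P = (19, 16)
  2P = (21, 19)
  3P = (14, 3)
  4P = (17, 3)
  5P = (12, 18)
  6P = (1, 15)
  7P = (15, 20)
  8P = (13, 1)
  9P = (3, 1)
  10P = (7, 1)
  11P = (0, 2)
  12P = (22, 6)
  13P = (11, 11)
  14P = (11, 12)
Match found at i = 14.

k = 14


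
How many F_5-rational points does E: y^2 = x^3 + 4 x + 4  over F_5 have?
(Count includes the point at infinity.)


For each x in F_5, count y with y^2 = x^3 + 4 x + 4 mod 5:
  x = 0: RHS = 4, y in [2, 3]  -> 2 point(s)
  x = 1: RHS = 4, y in [2, 3]  -> 2 point(s)
  x = 2: RHS = 0, y in [0]  -> 1 point(s)
  x = 4: RHS = 4, y in [2, 3]  -> 2 point(s)
Affine points: 7. Add the point at infinity: total = 8.

#E(F_5) = 8


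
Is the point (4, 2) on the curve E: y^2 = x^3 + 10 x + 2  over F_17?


Check whether y^2 = x^3 + 10 x + 2 (mod 17) for (x, y) = (4, 2).
LHS: y^2 = 2^2 mod 17 = 4
RHS: x^3 + 10 x + 2 = 4^3 + 10*4 + 2 mod 17 = 4
LHS = RHS

Yes, on the curve


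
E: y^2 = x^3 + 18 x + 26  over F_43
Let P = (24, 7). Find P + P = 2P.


Doubling: s = (3 x1^2 + a) / (2 y1)
s = (3*24^2 + 18) / (2*7) mod 43 = 8
x3 = s^2 - 2 x1 mod 43 = 8^2 - 2*24 = 16
y3 = s (x1 - x3) - y1 mod 43 = 8 * (24 - 16) - 7 = 14

2P = (16, 14)


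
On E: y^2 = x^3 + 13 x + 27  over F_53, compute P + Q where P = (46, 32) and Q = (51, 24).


P != Q, so use the chord formula.
s = (y2 - y1) / (x2 - x1) = (45) / (5) mod 53 = 9
x3 = s^2 - x1 - x2 mod 53 = 9^2 - 46 - 51 = 37
y3 = s (x1 - x3) - y1 mod 53 = 9 * (46 - 37) - 32 = 49

P + Q = (37, 49)


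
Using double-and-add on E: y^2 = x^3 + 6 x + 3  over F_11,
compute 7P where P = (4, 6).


k = 7 = 111_2 (binary, LSB first: 111)
Double-and-add from P = (4, 6):
  bit 0 = 1: acc = O + (4, 6) = (4, 6)
  bit 1 = 1: acc = (4, 6) + (4, 5) = O
  bit 2 = 1: acc = O + (4, 6) = (4, 6)

7P = (4, 6)


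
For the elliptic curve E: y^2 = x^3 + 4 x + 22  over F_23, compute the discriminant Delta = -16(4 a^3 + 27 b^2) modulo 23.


4 a^3 + 27 b^2 = 4*4^3 + 27*22^2 = 256 + 13068 = 13324
Delta = -16 * (13324) = -213184
Delta mod 23 = 3

Delta = 3 (mod 23)


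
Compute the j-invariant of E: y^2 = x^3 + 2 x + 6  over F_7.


Delta = -16(4 a^3 + 27 b^2) mod 7 = 1
-1728 * (4 a)^3 = -1728 * (4*2)^3 mod 7 = 1
j = 1 * 1^(-1) mod 7 = 1

j = 1 (mod 7)


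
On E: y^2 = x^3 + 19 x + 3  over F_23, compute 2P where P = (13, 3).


Doubling: s = (3 x1^2 + a) / (2 y1)
s = (3*13^2 + 19) / (2*3) mod 23 = 11
x3 = s^2 - 2 x1 mod 23 = 11^2 - 2*13 = 3
y3 = s (x1 - x3) - y1 mod 23 = 11 * (13 - 3) - 3 = 15

2P = (3, 15)


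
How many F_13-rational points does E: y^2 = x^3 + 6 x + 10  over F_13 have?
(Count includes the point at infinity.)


For each x in F_13, count y with y^2 = x^3 + 6 x + 10 mod 13:
  x = 0: RHS = 10, y in [6, 7]  -> 2 point(s)
  x = 1: RHS = 4, y in [2, 11]  -> 2 point(s)
  x = 2: RHS = 4, y in [2, 11]  -> 2 point(s)
  x = 3: RHS = 3, y in [4, 9]  -> 2 point(s)
  x = 5: RHS = 9, y in [3, 10]  -> 2 point(s)
  x = 9: RHS = 0, y in [0]  -> 1 point(s)
  x = 10: RHS = 4, y in [2, 11]  -> 2 point(s)
  x = 11: RHS = 3, y in [4, 9]  -> 2 point(s)
  x = 12: RHS = 3, y in [4, 9]  -> 2 point(s)
Affine points: 17. Add the point at infinity: total = 18.

#E(F_13) = 18


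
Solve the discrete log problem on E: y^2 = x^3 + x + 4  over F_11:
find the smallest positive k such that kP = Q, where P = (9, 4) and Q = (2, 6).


Enumerate multiples of P until we hit Q = (2, 6):
  1P = (9, 4)
  2P = (2, 6)
Match found at i = 2.

k = 2


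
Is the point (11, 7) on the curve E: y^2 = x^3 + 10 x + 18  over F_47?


Check whether y^2 = x^3 + 10 x + 18 (mod 47) for (x, y) = (11, 7).
LHS: y^2 = 7^2 mod 47 = 2
RHS: x^3 + 10 x + 18 = 11^3 + 10*11 + 18 mod 47 = 2
LHS = RHS

Yes, on the curve


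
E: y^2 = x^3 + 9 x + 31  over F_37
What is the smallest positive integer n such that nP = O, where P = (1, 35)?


Compute successive multiples of P until we hit O:
  1P = (1, 35)
  2P = (7, 20)
  3P = (26, 9)
  4P = (26, 28)
  5P = (7, 17)
  6P = (1, 2)
  7P = O

ord(P) = 7


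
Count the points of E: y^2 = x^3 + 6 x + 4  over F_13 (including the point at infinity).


For each x in F_13, count y with y^2 = x^3 + 6 x + 4 mod 13:
  x = 0: RHS = 4, y in [2, 11]  -> 2 point(s)
  x = 3: RHS = 10, y in [6, 7]  -> 2 point(s)
  x = 4: RHS = 1, y in [1, 12]  -> 2 point(s)
  x = 5: RHS = 3, y in [4, 9]  -> 2 point(s)
  x = 6: RHS = 9, y in [3, 10]  -> 2 point(s)
  x = 7: RHS = 12, y in [5, 8]  -> 2 point(s)
  x = 11: RHS = 10, y in [6, 7]  -> 2 point(s)
  x = 12: RHS = 10, y in [6, 7]  -> 2 point(s)
Affine points: 16. Add the point at infinity: total = 17.

#E(F_13) = 17


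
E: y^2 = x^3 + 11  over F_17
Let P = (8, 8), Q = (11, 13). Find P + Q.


P != Q, so use the chord formula.
s = (y2 - y1) / (x2 - x1) = (5) / (3) mod 17 = 13
x3 = s^2 - x1 - x2 mod 17 = 13^2 - 8 - 11 = 14
y3 = s (x1 - x3) - y1 mod 17 = 13 * (8 - 14) - 8 = 16

P + Q = (14, 16)


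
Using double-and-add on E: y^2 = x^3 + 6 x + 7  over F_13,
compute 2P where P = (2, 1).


k = 2 = 10_2 (binary, LSB first: 01)
Double-and-add from P = (2, 1):
  bit 0 = 0: acc unchanged = O
  bit 1 = 1: acc = O + (12, 0) = (12, 0)

2P = (12, 0)


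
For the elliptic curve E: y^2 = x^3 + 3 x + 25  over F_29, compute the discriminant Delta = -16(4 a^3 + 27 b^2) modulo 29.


4 a^3 + 27 b^2 = 4*3^3 + 27*25^2 = 108 + 16875 = 16983
Delta = -16 * (16983) = -271728
Delta mod 29 = 2

Delta = 2 (mod 29)


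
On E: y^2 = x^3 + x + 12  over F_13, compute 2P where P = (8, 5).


Doubling: s = (3 x1^2 + a) / (2 y1)
s = (3*8^2 + 1) / (2*5) mod 13 = 5
x3 = s^2 - 2 x1 mod 13 = 5^2 - 2*8 = 9
y3 = s (x1 - x3) - y1 mod 13 = 5 * (8 - 9) - 5 = 3

2P = (9, 3)


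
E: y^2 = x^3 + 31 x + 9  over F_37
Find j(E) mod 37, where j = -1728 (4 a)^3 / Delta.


Delta = -16(4 a^3 + 27 b^2) mod 37 = 33
-1728 * (4 a)^3 = -1728 * (4*31)^3 mod 37 = 6
j = 6 * 33^(-1) mod 37 = 17

j = 17 (mod 37)


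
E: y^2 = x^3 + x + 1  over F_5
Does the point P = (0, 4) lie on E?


Check whether y^2 = x^3 + 1 x + 1 (mod 5) for (x, y) = (0, 4).
LHS: y^2 = 4^2 mod 5 = 1
RHS: x^3 + 1 x + 1 = 0^3 + 1*0 + 1 mod 5 = 1
LHS = RHS

Yes, on the curve


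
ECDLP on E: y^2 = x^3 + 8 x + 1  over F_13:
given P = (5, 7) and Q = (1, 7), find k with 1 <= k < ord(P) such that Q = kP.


Enumerate multiples of P until we hit Q = (1, 7):
  1P = (5, 7)
  2P = (2, 8)
  3P = (9, 3)
  4P = (0, 1)
  5P = (11, 4)
  6P = (7, 7)
  7P = (1, 6)
  8P = (3, 0)
  9P = (1, 7)
Match found at i = 9.

k = 9


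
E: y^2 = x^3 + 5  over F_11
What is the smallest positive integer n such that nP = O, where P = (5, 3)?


Compute successive multiples of P until we hit O:
  1P = (5, 3)
  2P = (6, 1)
  3P = (4, 6)
  4P = (0, 4)
  5P = (10, 9)
  6P = (8, 0)
  7P = (10, 2)
  8P = (0, 7)
  ... (continuing to 12P)
  12P = O

ord(P) = 12


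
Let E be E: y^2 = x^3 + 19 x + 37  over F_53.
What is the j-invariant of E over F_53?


Delta = -16(4 a^3 + 27 b^2) mod 53 = 42
-1728 * (4 a)^3 = -1728 * (4*19)^3 mod 53 = 47
j = 47 * 42^(-1) mod 53 = 15

j = 15 (mod 53)


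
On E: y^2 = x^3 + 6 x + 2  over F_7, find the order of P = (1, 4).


Compute successive multiples of P until we hit O:
  1P = (1, 4)
  2P = (2, 1)
  3P = (6, 4)
  4P = (0, 3)
  5P = (0, 4)
  6P = (6, 3)
  7P = (2, 6)
  8P = (1, 3)
  ... (continuing to 9P)
  9P = O

ord(P) = 9


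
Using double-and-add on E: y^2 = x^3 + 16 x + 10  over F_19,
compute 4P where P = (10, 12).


k = 4 = 100_2 (binary, LSB first: 001)
Double-and-add from P = (10, 12):
  bit 0 = 0: acc unchanged = O
  bit 1 = 0: acc unchanged = O
  bit 2 = 1: acc = O + (3, 16) = (3, 16)

4P = (3, 16)


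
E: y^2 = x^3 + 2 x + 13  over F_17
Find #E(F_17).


For each x in F_17, count y with y^2 = x^3 + 2 x + 13 mod 17:
  x = 0: RHS = 13, y in [8, 9]  -> 2 point(s)
  x = 1: RHS = 16, y in [4, 13]  -> 2 point(s)
  x = 2: RHS = 8, y in [5, 12]  -> 2 point(s)
  x = 4: RHS = 0, y in [0]  -> 1 point(s)
  x = 7: RHS = 13, y in [8, 9]  -> 2 point(s)
  x = 10: RHS = 13, y in [8, 9]  -> 2 point(s)
  x = 13: RHS = 9, y in [3, 14]  -> 2 point(s)
  x = 15: RHS = 1, y in [1, 16]  -> 2 point(s)
Affine points: 15. Add the point at infinity: total = 16.

#E(F_17) = 16


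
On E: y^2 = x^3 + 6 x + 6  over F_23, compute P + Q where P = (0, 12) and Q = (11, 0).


P != Q, so use the chord formula.
s = (y2 - y1) / (x2 - x1) = (11) / (11) mod 23 = 1
x3 = s^2 - x1 - x2 mod 23 = 1^2 - 0 - 11 = 13
y3 = s (x1 - x3) - y1 mod 23 = 1 * (0 - 13) - 12 = 21

P + Q = (13, 21)


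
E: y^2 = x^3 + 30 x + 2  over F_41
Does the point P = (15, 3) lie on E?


Check whether y^2 = x^3 + 30 x + 2 (mod 41) for (x, y) = (15, 3).
LHS: y^2 = 3^2 mod 41 = 9
RHS: x^3 + 30 x + 2 = 15^3 + 30*15 + 2 mod 41 = 14
LHS != RHS

No, not on the curve


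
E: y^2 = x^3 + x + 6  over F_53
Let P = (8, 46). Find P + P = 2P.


Doubling: s = (3 x1^2 + a) / (2 y1)
s = (3*8^2 + 1) / (2*46) mod 53 = 43
x3 = s^2 - 2 x1 mod 53 = 43^2 - 2*8 = 31
y3 = s (x1 - x3) - y1 mod 53 = 43 * (8 - 31) - 46 = 25

2P = (31, 25)


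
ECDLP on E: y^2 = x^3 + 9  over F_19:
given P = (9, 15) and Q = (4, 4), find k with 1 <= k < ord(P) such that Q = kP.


Enumerate multiples of P until we hit Q = (4, 4):
  1P = (9, 15)
  2P = (6, 15)
  3P = (4, 4)
Match found at i = 3.

k = 3


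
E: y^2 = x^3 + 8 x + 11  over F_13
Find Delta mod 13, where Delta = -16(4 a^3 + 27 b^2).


4 a^3 + 27 b^2 = 4*8^3 + 27*11^2 = 2048 + 3267 = 5315
Delta = -16 * (5315) = -85040
Delta mod 13 = 6

Delta = 6 (mod 13)


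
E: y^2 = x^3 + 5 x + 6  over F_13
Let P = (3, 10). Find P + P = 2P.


Doubling: s = (3 x1^2 + a) / (2 y1)
s = (3*3^2 + 5) / (2*10) mod 13 = 12
x3 = s^2 - 2 x1 mod 13 = 12^2 - 2*3 = 8
y3 = s (x1 - x3) - y1 mod 13 = 12 * (3 - 8) - 10 = 8

2P = (8, 8)


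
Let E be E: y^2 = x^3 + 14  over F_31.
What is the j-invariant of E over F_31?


Delta = -16(4 a^3 + 27 b^2) mod 31 = 20
-1728 * (4 a)^3 = -1728 * (4*0)^3 mod 31 = 0
j = 0 * 20^(-1) mod 31 = 0

j = 0 (mod 31)


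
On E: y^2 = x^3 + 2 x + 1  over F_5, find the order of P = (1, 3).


Compute successive multiples of P until we hit O:
  1P = (1, 3)
  2P = (3, 2)
  3P = (0, 4)
  4P = (0, 1)
  5P = (3, 3)
  6P = (1, 2)
  7P = O

ord(P) = 7


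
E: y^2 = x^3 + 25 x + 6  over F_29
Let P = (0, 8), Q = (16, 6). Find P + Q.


P != Q, so use the chord formula.
s = (y2 - y1) / (x2 - x1) = (27) / (16) mod 29 = 18
x3 = s^2 - x1 - x2 mod 29 = 18^2 - 0 - 16 = 18
y3 = s (x1 - x3) - y1 mod 29 = 18 * (0 - 18) - 8 = 16

P + Q = (18, 16)


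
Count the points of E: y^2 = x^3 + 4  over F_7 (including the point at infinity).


For each x in F_7, count y with y^2 = x^3 + 0 x + 4 mod 7:
  x = 0: RHS = 4, y in [2, 5]  -> 2 point(s)
Affine points: 2. Add the point at infinity: total = 3.

#E(F_7) = 3


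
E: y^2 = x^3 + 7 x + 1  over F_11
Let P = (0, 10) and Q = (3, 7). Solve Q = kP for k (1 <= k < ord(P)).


Enumerate multiples of P until we hit Q = (3, 7):
  1P = (0, 10)
  2P = (4, 4)
  3P = (1, 8)
  4P = (3, 7)
Match found at i = 4.

k = 4


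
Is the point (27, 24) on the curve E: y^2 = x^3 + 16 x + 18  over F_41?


Check whether y^2 = x^3 + 16 x + 18 (mod 41) for (x, y) = (27, 24).
LHS: y^2 = 24^2 mod 41 = 2
RHS: x^3 + 16 x + 18 = 27^3 + 16*27 + 18 mod 41 = 2
LHS = RHS

Yes, on the curve


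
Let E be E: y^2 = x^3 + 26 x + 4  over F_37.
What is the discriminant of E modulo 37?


4 a^3 + 27 b^2 = 4*26^3 + 27*4^2 = 70304 + 432 = 70736
Delta = -16 * (70736) = -1131776
Delta mod 37 = 17

Delta = 17 (mod 37)


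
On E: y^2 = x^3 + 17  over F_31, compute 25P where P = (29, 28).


k = 25 = 11001_2 (binary, LSB first: 10011)
Double-and-add from P = (29, 28):
  bit 0 = 1: acc = O + (29, 28) = (29, 28)
  bit 1 = 0: acc unchanged = (29, 28)
  bit 2 = 0: acc unchanged = (29, 28)
  bit 3 = 1: acc = (29, 28) + (6, 4) = (5, 24)
  bit 4 = 1: acc = (5, 24) + (23, 30) = (10, 26)

25P = (10, 26)


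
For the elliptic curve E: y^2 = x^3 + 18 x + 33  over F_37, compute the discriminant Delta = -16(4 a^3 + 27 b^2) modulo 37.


4 a^3 + 27 b^2 = 4*18^3 + 27*33^2 = 23328 + 29403 = 52731
Delta = -16 * (52731) = -843696
Delta mod 37 = 15

Delta = 15 (mod 37)


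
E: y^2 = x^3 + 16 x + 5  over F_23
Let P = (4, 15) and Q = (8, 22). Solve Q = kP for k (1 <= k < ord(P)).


Enumerate multiples of P until we hit Q = (8, 22):
  1P = (4, 15)
  2P = (8, 1)
  3P = (6, 15)
  4P = (13, 8)
  5P = (12, 4)
  6P = (15, 3)
  7P = (5, 7)
  8P = (9, 2)
  9P = (14, 11)
  10P = (7, 0)
  11P = (14, 12)
  12P = (9, 21)
  13P = (5, 16)
  14P = (15, 20)
  15P = (12, 19)
  16P = (13, 15)
  17P = (6, 8)
  18P = (8, 22)
Match found at i = 18.

k = 18


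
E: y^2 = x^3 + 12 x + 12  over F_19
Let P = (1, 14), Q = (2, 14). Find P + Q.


P != Q, so use the chord formula.
s = (y2 - y1) / (x2 - x1) = (0) / (1) mod 19 = 0
x3 = s^2 - x1 - x2 mod 19 = 0^2 - 1 - 2 = 16
y3 = s (x1 - x3) - y1 mod 19 = 0 * (1 - 16) - 14 = 5

P + Q = (16, 5)


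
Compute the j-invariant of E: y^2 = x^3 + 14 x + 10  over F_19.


Delta = -16(4 a^3 + 27 b^2) mod 19 = 7
-1728 * (4 a)^3 = -1728 * (4*14)^3 mod 19 = 18
j = 18 * 7^(-1) mod 19 = 8

j = 8 (mod 19)


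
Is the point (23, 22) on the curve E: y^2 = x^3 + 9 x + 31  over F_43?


Check whether y^2 = x^3 + 9 x + 31 (mod 43) for (x, y) = (23, 22).
LHS: y^2 = 22^2 mod 43 = 11
RHS: x^3 + 9 x + 31 = 23^3 + 9*23 + 31 mod 43 = 21
LHS != RHS

No, not on the curve


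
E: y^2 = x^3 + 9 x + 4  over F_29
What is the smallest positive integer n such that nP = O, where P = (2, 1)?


Compute successive multiples of P until we hit O:
  1P = (2, 1)
  2P = (12, 10)
  3P = (19, 4)
  4P = (28, 20)
  5P = (23, 16)
  6P = (27, 6)
  7P = (7, 27)
  8P = (25, 7)
  ... (continuing to 18P)
  18P = O

ord(P) = 18


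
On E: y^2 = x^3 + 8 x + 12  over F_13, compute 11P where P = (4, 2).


k = 11 = 1011_2 (binary, LSB first: 1101)
Double-and-add from P = (4, 2):
  bit 0 = 1: acc = O + (4, 2) = (4, 2)
  bit 1 = 1: acc = (4, 2) + (6, 9) = (12, 9)
  bit 2 = 0: acc unchanged = (12, 9)
  bit 3 = 1: acc = (12, 9) + (10, 0) = (8, 9)

11P = (8, 9)


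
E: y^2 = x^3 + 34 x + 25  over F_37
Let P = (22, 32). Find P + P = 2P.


Doubling: s = (3 x1^2 + a) / (2 y1)
s = (3*22^2 + 34) / (2*32) mod 37 = 29
x3 = s^2 - 2 x1 mod 37 = 29^2 - 2*22 = 20
y3 = s (x1 - x3) - y1 mod 37 = 29 * (22 - 20) - 32 = 26

2P = (20, 26)


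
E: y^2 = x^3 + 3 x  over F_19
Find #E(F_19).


For each x in F_19, count y with y^2 = x^3 + 3 x + 0 mod 19:
  x = 0: RHS = 0, y in [0]  -> 1 point(s)
  x = 1: RHS = 4, y in [2, 17]  -> 2 point(s)
  x = 3: RHS = 17, y in [6, 13]  -> 2 point(s)
  x = 4: RHS = 0, y in [0]  -> 1 point(s)
  x = 5: RHS = 7, y in [8, 11]  -> 2 point(s)
  x = 6: RHS = 6, y in [5, 14]  -> 2 point(s)
  x = 8: RHS = 4, y in [2, 17]  -> 2 point(s)
  x = 10: RHS = 4, y in [2, 17]  -> 2 point(s)
  x = 12: RHS = 16, y in [4, 15]  -> 2 point(s)
  x = 15: RHS = 0, y in [0]  -> 1 point(s)
  x = 17: RHS = 5, y in [9, 10]  -> 2 point(s)
Affine points: 19. Add the point at infinity: total = 20.

#E(F_19) = 20


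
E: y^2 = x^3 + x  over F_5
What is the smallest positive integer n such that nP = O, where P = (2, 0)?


Compute successive multiples of P until we hit O:
  1P = (2, 0)
  2P = O

ord(P) = 2


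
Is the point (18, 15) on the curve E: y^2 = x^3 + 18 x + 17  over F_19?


Check whether y^2 = x^3 + 18 x + 17 (mod 19) for (x, y) = (18, 15).
LHS: y^2 = 15^2 mod 19 = 16
RHS: x^3 + 18 x + 17 = 18^3 + 18*18 + 17 mod 19 = 17
LHS != RHS

No, not on the curve


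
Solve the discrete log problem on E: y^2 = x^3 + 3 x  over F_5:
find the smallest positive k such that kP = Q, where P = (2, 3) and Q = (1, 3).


Enumerate multiples of P until we hit Q = (1, 3):
  1P = (2, 3)
  2P = (1, 2)
  3P = (3, 1)
  4P = (4, 1)
  5P = (0, 0)
  6P = (4, 4)
  7P = (3, 4)
  8P = (1, 3)
Match found at i = 8.

k = 8


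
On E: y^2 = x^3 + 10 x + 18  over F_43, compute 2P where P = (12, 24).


Doubling: s = (3 x1^2 + a) / (2 y1)
s = (3*12^2 + 10) / (2*24) mod 43 = 11
x3 = s^2 - 2 x1 mod 43 = 11^2 - 2*12 = 11
y3 = s (x1 - x3) - y1 mod 43 = 11 * (12 - 11) - 24 = 30

2P = (11, 30)


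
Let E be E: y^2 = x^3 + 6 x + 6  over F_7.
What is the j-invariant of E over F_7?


Delta = -16(4 a^3 + 27 b^2) mod 7 = 3
-1728 * (4 a)^3 = -1728 * (4*6)^3 mod 7 = 6
j = 6 * 3^(-1) mod 7 = 2

j = 2 (mod 7)


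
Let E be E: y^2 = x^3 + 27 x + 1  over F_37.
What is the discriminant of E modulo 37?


4 a^3 + 27 b^2 = 4*27^3 + 27*1^2 = 78732 + 27 = 78759
Delta = -16 * (78759) = -1260144
Delta mod 37 = 2

Delta = 2 (mod 37)


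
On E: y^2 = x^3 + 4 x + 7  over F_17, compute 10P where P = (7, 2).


k = 10 = 1010_2 (binary, LSB first: 0101)
Double-and-add from P = (7, 2):
  bit 0 = 0: acc unchanged = O
  bit 1 = 1: acc = O + (16, 11) = (16, 11)
  bit 2 = 0: acc unchanged = (16, 11)
  bit 3 = 1: acc = (16, 11) + (4, 6) = (15, 5)

10P = (15, 5)


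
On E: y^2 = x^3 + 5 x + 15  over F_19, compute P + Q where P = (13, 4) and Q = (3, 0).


P != Q, so use the chord formula.
s = (y2 - y1) / (x2 - x1) = (15) / (9) mod 19 = 8
x3 = s^2 - x1 - x2 mod 19 = 8^2 - 13 - 3 = 10
y3 = s (x1 - x3) - y1 mod 19 = 8 * (13 - 10) - 4 = 1

P + Q = (10, 1)


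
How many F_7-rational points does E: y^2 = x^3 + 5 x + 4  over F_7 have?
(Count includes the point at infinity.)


For each x in F_7, count y with y^2 = x^3 + 5 x + 4 mod 7:
  x = 0: RHS = 4, y in [2, 5]  -> 2 point(s)
  x = 2: RHS = 1, y in [1, 6]  -> 2 point(s)
  x = 3: RHS = 4, y in [2, 5]  -> 2 point(s)
  x = 4: RHS = 4, y in [2, 5]  -> 2 point(s)
  x = 5: RHS = 0, y in [0]  -> 1 point(s)
Affine points: 9. Add the point at infinity: total = 10.

#E(F_7) = 10


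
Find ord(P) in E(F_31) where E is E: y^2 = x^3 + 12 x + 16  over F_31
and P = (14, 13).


Compute successive multiples of P until we hit O:
  1P = (14, 13)
  2P = (19, 29)
  3P = (7, 28)
  4P = (7, 3)
  5P = (19, 2)
  6P = (14, 18)
  7P = O

ord(P) = 7


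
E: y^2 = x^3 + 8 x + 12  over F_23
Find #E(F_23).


For each x in F_23, count y with y^2 = x^3 + 8 x + 12 mod 23:
  x = 0: RHS = 12, y in [9, 14]  -> 2 point(s)
  x = 2: RHS = 13, y in [6, 17]  -> 2 point(s)
  x = 4: RHS = 16, y in [4, 19]  -> 2 point(s)
  x = 5: RHS = 16, y in [4, 19]  -> 2 point(s)
  x = 6: RHS = 0, y in [0]  -> 1 point(s)
  x = 8: RHS = 13, y in [6, 17]  -> 2 point(s)
  x = 9: RHS = 8, y in [10, 13]  -> 2 point(s)
  x = 13: RHS = 13, y in [6, 17]  -> 2 point(s)
  x = 14: RHS = 16, y in [4, 19]  -> 2 point(s)
  x = 16: RHS = 4, y in [2, 21]  -> 2 point(s)
  x = 17: RHS = 1, y in [1, 22]  -> 2 point(s)
  x = 18: RHS = 8, y in [10, 13]  -> 2 point(s)
  x = 19: RHS = 8, y in [10, 13]  -> 2 point(s)
  x = 22: RHS = 3, y in [7, 16]  -> 2 point(s)
Affine points: 27. Add the point at infinity: total = 28.

#E(F_23) = 28


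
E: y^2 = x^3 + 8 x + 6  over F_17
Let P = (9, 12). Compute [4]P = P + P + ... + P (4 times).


k = 4 = 100_2 (binary, LSB first: 001)
Double-and-add from P = (9, 12):
  bit 0 = 0: acc unchanged = O
  bit 1 = 0: acc unchanged = O
  bit 2 = 1: acc = O + (2, 9) = (2, 9)

4P = (2, 9)


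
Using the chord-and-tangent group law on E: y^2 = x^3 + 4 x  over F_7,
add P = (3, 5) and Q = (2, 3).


P != Q, so use the chord formula.
s = (y2 - y1) / (x2 - x1) = (5) / (6) mod 7 = 2
x3 = s^2 - x1 - x2 mod 7 = 2^2 - 3 - 2 = 6
y3 = s (x1 - x3) - y1 mod 7 = 2 * (3 - 6) - 5 = 3

P + Q = (6, 3)


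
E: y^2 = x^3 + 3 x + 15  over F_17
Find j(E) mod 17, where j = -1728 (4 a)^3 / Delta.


Delta = -16(4 a^3 + 27 b^2) mod 17 = 12
-1728 * (4 a)^3 = -1728 * (4*3)^3 mod 17 = 15
j = 15 * 12^(-1) mod 17 = 14

j = 14 (mod 17)


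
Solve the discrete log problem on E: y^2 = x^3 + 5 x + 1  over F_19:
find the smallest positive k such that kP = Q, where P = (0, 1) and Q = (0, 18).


Enumerate multiples of P until we hit Q = (0, 18):
  1P = (0, 1)
  2P = (11, 0)
  3P = (0, 18)
Match found at i = 3.

k = 3


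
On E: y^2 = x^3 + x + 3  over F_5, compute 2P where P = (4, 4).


Doubling: s = (3 x1^2 + a) / (2 y1)
s = (3*4^2 + 1) / (2*4) mod 5 = 3
x3 = s^2 - 2 x1 mod 5 = 3^2 - 2*4 = 1
y3 = s (x1 - x3) - y1 mod 5 = 3 * (4 - 1) - 4 = 0

2P = (1, 0)


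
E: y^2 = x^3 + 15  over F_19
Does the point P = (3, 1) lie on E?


Check whether y^2 = x^3 + 0 x + 15 (mod 19) for (x, y) = (3, 1).
LHS: y^2 = 1^2 mod 19 = 1
RHS: x^3 + 0 x + 15 = 3^3 + 0*3 + 15 mod 19 = 4
LHS != RHS

No, not on the curve


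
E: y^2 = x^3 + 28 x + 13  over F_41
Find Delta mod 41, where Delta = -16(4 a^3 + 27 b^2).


4 a^3 + 27 b^2 = 4*28^3 + 27*13^2 = 87808 + 4563 = 92371
Delta = -16 * (92371) = -1477936
Delta mod 41 = 32

Delta = 32 (mod 41)


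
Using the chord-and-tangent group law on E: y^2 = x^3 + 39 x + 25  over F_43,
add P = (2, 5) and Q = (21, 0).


P != Q, so use the chord formula.
s = (y2 - y1) / (x2 - x1) = (38) / (19) mod 43 = 2
x3 = s^2 - x1 - x2 mod 43 = 2^2 - 2 - 21 = 24
y3 = s (x1 - x3) - y1 mod 43 = 2 * (2 - 24) - 5 = 37

P + Q = (24, 37)


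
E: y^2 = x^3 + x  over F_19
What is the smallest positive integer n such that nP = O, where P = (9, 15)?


Compute successive multiples of P until we hit O:
  1P = (9, 15)
  2P = (5, 15)
  3P = (5, 4)
  4P = (9, 4)
  5P = O

ord(P) = 5


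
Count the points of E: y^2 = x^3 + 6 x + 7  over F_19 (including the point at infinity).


For each x in F_19, count y with y^2 = x^3 + 6 x + 7 mod 19:
  x = 0: RHS = 7, y in [8, 11]  -> 2 point(s)
  x = 4: RHS = 0, y in [0]  -> 1 point(s)
  x = 8: RHS = 16, y in [4, 15]  -> 2 point(s)
  x = 9: RHS = 11, y in [7, 12]  -> 2 point(s)
  x = 11: RHS = 17, y in [6, 13]  -> 2 point(s)
  x = 14: RHS = 4, y in [2, 17]  -> 2 point(s)
  x = 16: RHS = 0, y in [0]  -> 1 point(s)
  x = 17: RHS = 6, y in [5, 14]  -> 2 point(s)
  x = 18: RHS = 0, y in [0]  -> 1 point(s)
Affine points: 15. Add the point at infinity: total = 16.

#E(F_19) = 16


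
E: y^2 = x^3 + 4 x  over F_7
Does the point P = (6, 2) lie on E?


Check whether y^2 = x^3 + 4 x + 0 (mod 7) for (x, y) = (6, 2).
LHS: y^2 = 2^2 mod 7 = 4
RHS: x^3 + 4 x + 0 = 6^3 + 4*6 + 0 mod 7 = 2
LHS != RHS

No, not on the curve


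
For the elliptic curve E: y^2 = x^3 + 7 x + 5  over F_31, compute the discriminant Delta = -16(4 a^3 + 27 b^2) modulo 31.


4 a^3 + 27 b^2 = 4*7^3 + 27*5^2 = 1372 + 675 = 2047
Delta = -16 * (2047) = -32752
Delta mod 31 = 15

Delta = 15 (mod 31)


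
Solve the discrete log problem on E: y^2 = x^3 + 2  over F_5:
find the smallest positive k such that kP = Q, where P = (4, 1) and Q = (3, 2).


Enumerate multiples of P until we hit Q = (3, 2):
  1P = (4, 1)
  2P = (3, 3)
  3P = (2, 0)
  4P = (3, 2)
Match found at i = 4.

k = 4


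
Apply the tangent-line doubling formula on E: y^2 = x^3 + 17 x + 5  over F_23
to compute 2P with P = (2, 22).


Doubling: s = (3 x1^2 + a) / (2 y1)
s = (3*2^2 + 17) / (2*22) mod 23 = 20
x3 = s^2 - 2 x1 mod 23 = 20^2 - 2*2 = 5
y3 = s (x1 - x3) - y1 mod 23 = 20 * (2 - 5) - 22 = 10

2P = (5, 10)


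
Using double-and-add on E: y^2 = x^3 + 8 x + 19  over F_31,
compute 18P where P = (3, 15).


k = 18 = 10010_2 (binary, LSB first: 01001)
Double-and-add from P = (3, 15):
  bit 0 = 0: acc unchanged = O
  bit 1 = 1: acc = O + (10, 13) = (10, 13)
  bit 2 = 0: acc unchanged = (10, 13)
  bit 3 = 0: acc unchanged = (10, 13)
  bit 4 = 1: acc = (10, 13) + (27, 4) = (30, 14)

18P = (30, 14)


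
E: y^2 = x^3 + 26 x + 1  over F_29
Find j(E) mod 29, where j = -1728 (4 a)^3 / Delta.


Delta = -16(4 a^3 + 27 b^2) mod 29 = 20
-1728 * (4 a)^3 = -1728 * (4*26)^3 mod 29 = 28
j = 28 * 20^(-1) mod 29 = 13

j = 13 (mod 29)


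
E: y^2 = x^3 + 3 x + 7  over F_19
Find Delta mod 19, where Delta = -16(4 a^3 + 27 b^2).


4 a^3 + 27 b^2 = 4*3^3 + 27*7^2 = 108 + 1323 = 1431
Delta = -16 * (1431) = -22896
Delta mod 19 = 18

Delta = 18 (mod 19)


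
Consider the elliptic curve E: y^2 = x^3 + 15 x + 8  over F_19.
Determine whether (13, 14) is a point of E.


Check whether y^2 = x^3 + 15 x + 8 (mod 19) for (x, y) = (13, 14).
LHS: y^2 = 14^2 mod 19 = 6
RHS: x^3 + 15 x + 8 = 13^3 + 15*13 + 8 mod 19 = 6
LHS = RHS

Yes, on the curve


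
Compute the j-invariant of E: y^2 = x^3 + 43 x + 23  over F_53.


Delta = -16(4 a^3 + 27 b^2) mod 53 = 37
-1728 * (4 a)^3 = -1728 * (4*43)^3 mod 53 = 27
j = 27 * 37^(-1) mod 53 = 48

j = 48 (mod 53)


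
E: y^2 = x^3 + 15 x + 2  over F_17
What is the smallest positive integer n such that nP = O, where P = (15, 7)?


Compute successive multiples of P until we hit O:
  1P = (15, 7)
  2P = (0, 11)
  3P = (6, 11)
  4P = (9, 13)
  5P = (11, 6)
  6P = (7, 12)
  7P = (10, 9)
  8P = (1, 1)
  ... (continuing to 21P)
  21P = O

ord(P) = 21


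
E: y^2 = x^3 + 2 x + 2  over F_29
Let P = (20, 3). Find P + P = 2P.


Doubling: s = (3 x1^2 + a) / (2 y1)
s = (3*20^2 + 2) / (2*3) mod 29 = 7
x3 = s^2 - 2 x1 mod 29 = 7^2 - 2*20 = 9
y3 = s (x1 - x3) - y1 mod 29 = 7 * (20 - 9) - 3 = 16

2P = (9, 16)


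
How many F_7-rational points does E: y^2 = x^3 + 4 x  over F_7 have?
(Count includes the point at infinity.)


For each x in F_7, count y with y^2 = x^3 + 4 x + 0 mod 7:
  x = 0: RHS = 0, y in [0]  -> 1 point(s)
  x = 2: RHS = 2, y in [3, 4]  -> 2 point(s)
  x = 3: RHS = 4, y in [2, 5]  -> 2 point(s)
  x = 6: RHS = 2, y in [3, 4]  -> 2 point(s)
Affine points: 7. Add the point at infinity: total = 8.

#E(F_7) = 8


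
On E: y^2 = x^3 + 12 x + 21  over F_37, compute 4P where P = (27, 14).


k = 4 = 100_2 (binary, LSB first: 001)
Double-and-add from P = (27, 14):
  bit 0 = 0: acc unchanged = O
  bit 1 = 0: acc unchanged = O
  bit 2 = 1: acc = O + (9, 9) = (9, 9)

4P = (9, 9)


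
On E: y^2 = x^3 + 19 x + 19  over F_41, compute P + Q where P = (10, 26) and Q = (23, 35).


P != Q, so use the chord formula.
s = (y2 - y1) / (x2 - x1) = (9) / (13) mod 41 = 7
x3 = s^2 - x1 - x2 mod 41 = 7^2 - 10 - 23 = 16
y3 = s (x1 - x3) - y1 mod 41 = 7 * (10 - 16) - 26 = 14

P + Q = (16, 14)


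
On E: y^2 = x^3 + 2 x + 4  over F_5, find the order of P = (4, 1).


Compute successive multiples of P until we hit O:
  1P = (4, 1)
  2P = (2, 4)
  3P = (0, 3)
  4P = (0, 2)
  5P = (2, 1)
  6P = (4, 4)
  7P = O

ord(P) = 7


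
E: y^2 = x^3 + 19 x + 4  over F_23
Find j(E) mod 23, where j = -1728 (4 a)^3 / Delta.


Delta = -16(4 a^3 + 27 b^2) mod 23 = 13
-1728 * (4 a)^3 = -1728 * (4*19)^3 mod 23 = 6
j = 6 * 13^(-1) mod 23 = 4

j = 4 (mod 23)


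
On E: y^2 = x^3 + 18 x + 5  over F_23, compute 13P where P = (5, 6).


k = 13 = 1101_2 (binary, LSB first: 1011)
Double-and-add from P = (5, 6):
  bit 0 = 1: acc = O + (5, 6) = (5, 6)
  bit 1 = 0: acc unchanged = (5, 6)
  bit 2 = 1: acc = (5, 6) + (1, 1) = (20, 4)
  bit 3 = 1: acc = (20, 4) + (22, 20) = (22, 3)

13P = (22, 3)


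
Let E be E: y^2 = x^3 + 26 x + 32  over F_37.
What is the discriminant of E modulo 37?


4 a^3 + 27 b^2 = 4*26^3 + 27*32^2 = 70304 + 27648 = 97952
Delta = -16 * (97952) = -1567232
Delta mod 37 = 14

Delta = 14 (mod 37)


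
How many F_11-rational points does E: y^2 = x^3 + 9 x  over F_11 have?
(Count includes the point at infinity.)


For each x in F_11, count y with y^2 = x^3 + 9 x + 0 mod 11:
  x = 0: RHS = 0, y in [0]  -> 1 point(s)
  x = 2: RHS = 4, y in [2, 9]  -> 2 point(s)
  x = 4: RHS = 1, y in [1, 10]  -> 2 point(s)
  x = 5: RHS = 5, y in [4, 7]  -> 2 point(s)
  x = 8: RHS = 1, y in [1, 10]  -> 2 point(s)
  x = 10: RHS = 1, y in [1, 10]  -> 2 point(s)
Affine points: 11. Add the point at infinity: total = 12.

#E(F_11) = 12


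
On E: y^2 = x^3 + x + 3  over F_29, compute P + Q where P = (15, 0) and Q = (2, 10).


P != Q, so use the chord formula.
s = (y2 - y1) / (x2 - x1) = (10) / (16) mod 29 = 26
x3 = s^2 - x1 - x2 mod 29 = 26^2 - 15 - 2 = 21
y3 = s (x1 - x3) - y1 mod 29 = 26 * (15 - 21) - 0 = 18

P + Q = (21, 18)


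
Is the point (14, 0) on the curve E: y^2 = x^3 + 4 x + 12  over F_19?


Check whether y^2 = x^3 + 4 x + 12 (mod 19) for (x, y) = (14, 0).
LHS: y^2 = 0^2 mod 19 = 0
RHS: x^3 + 4 x + 12 = 14^3 + 4*14 + 12 mod 19 = 0
LHS = RHS

Yes, on the curve


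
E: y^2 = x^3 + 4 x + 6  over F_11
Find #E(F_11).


For each x in F_11, count y with y^2 = x^3 + 4 x + 6 mod 11:
  x = 1: RHS = 0, y in [0]  -> 1 point(s)
  x = 2: RHS = 0, y in [0]  -> 1 point(s)
  x = 3: RHS = 1, y in [1, 10]  -> 2 point(s)
  x = 4: RHS = 9, y in [3, 8]  -> 2 point(s)
  x = 6: RHS = 4, y in [2, 9]  -> 2 point(s)
  x = 7: RHS = 3, y in [5, 6]  -> 2 point(s)
  x = 8: RHS = 0, y in [0]  -> 1 point(s)
  x = 9: RHS = 1, y in [1, 10]  -> 2 point(s)
  x = 10: RHS = 1, y in [1, 10]  -> 2 point(s)
Affine points: 15. Add the point at infinity: total = 16.

#E(F_11) = 16


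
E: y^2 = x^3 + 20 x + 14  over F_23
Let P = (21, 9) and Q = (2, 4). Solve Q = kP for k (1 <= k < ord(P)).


Enumerate multiples of P until we hit Q = (2, 4):
  1P = (21, 9)
  2P = (10, 8)
  3P = (19, 10)
  4P = (12, 21)
  5P = (2, 4)
Match found at i = 5.

k = 5


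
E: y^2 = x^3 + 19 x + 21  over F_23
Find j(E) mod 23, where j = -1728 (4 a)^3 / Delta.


Delta = -16(4 a^3 + 27 b^2) mod 23 = 22
-1728 * (4 a)^3 = -1728 * (4*19)^3 mod 23 = 6
j = 6 * 22^(-1) mod 23 = 17

j = 17 (mod 23)


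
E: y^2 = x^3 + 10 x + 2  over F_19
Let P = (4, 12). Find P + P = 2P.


Doubling: s = (3 x1^2 + a) / (2 y1)
s = (3*4^2 + 10) / (2*12) mod 19 = 4
x3 = s^2 - 2 x1 mod 19 = 4^2 - 2*4 = 8
y3 = s (x1 - x3) - y1 mod 19 = 4 * (4 - 8) - 12 = 10

2P = (8, 10)


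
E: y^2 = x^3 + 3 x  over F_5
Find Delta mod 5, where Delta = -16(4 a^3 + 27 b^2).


4 a^3 + 27 b^2 = 4*3^3 + 27*0^2 = 108 + 0 = 108
Delta = -16 * (108) = -1728
Delta mod 5 = 2

Delta = 2 (mod 5)


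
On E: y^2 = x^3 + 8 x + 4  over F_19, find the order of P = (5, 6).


Compute successive multiples of P until we hit O:
  1P = (5, 6)
  2P = (10, 18)
  3P = (9, 11)
  4P = (3, 6)
  5P = (11, 13)
  6P = (7, 17)
  7P = (4, 9)
  8P = (0, 17)
  ... (continuing to 23P)
  23P = O

ord(P) = 23


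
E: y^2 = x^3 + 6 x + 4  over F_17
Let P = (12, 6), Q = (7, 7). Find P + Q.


P != Q, so use the chord formula.
s = (y2 - y1) / (x2 - x1) = (1) / (12) mod 17 = 10
x3 = s^2 - x1 - x2 mod 17 = 10^2 - 12 - 7 = 13
y3 = s (x1 - x3) - y1 mod 17 = 10 * (12 - 13) - 6 = 1

P + Q = (13, 1)


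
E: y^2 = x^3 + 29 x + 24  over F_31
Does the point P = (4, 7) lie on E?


Check whether y^2 = x^3 + 29 x + 24 (mod 31) for (x, y) = (4, 7).
LHS: y^2 = 7^2 mod 31 = 18
RHS: x^3 + 29 x + 24 = 4^3 + 29*4 + 24 mod 31 = 18
LHS = RHS

Yes, on the curve


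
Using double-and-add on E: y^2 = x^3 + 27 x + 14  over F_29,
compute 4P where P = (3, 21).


k = 4 = 100_2 (binary, LSB first: 001)
Double-and-add from P = (3, 21):
  bit 0 = 0: acc unchanged = O
  bit 1 = 0: acc unchanged = O
  bit 2 = 1: acc = O + (25, 4) = (25, 4)

4P = (25, 4)


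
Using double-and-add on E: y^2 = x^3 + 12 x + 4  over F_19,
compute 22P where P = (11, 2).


k = 22 = 10110_2 (binary, LSB first: 01101)
Double-and-add from P = (11, 2):
  bit 0 = 0: acc unchanged = O
  bit 1 = 1: acc = O + (14, 16) = (14, 16)
  bit 2 = 1: acc = (14, 16) + (16, 13) = (15, 14)
  bit 3 = 0: acc unchanged = (15, 14)
  bit 4 = 1: acc = (15, 14) + (2, 13) = (11, 17)

22P = (11, 17)


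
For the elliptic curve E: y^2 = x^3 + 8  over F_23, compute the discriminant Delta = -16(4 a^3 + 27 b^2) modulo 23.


4 a^3 + 27 b^2 = 4*0^3 + 27*8^2 = 0 + 1728 = 1728
Delta = -16 * (1728) = -27648
Delta mod 23 = 21

Delta = 21 (mod 23)


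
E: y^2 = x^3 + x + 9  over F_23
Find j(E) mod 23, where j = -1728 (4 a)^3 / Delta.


Delta = -16(4 a^3 + 27 b^2) mod 23 = 19
-1728 * (4 a)^3 = -1728 * (4*1)^3 mod 23 = 15
j = 15 * 19^(-1) mod 23 = 2

j = 2 (mod 23)


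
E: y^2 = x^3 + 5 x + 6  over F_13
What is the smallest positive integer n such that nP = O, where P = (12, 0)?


Compute successive multiples of P until we hit O:
  1P = (12, 0)
  2P = O

ord(P) = 2


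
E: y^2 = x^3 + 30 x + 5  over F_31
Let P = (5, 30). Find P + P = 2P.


Doubling: s = (3 x1^2 + a) / (2 y1)
s = (3*5^2 + 30) / (2*30) mod 31 = 25
x3 = s^2 - 2 x1 mod 31 = 25^2 - 2*5 = 26
y3 = s (x1 - x3) - y1 mod 31 = 25 * (5 - 26) - 30 = 3

2P = (26, 3)


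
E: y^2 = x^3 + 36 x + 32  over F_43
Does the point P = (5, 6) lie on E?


Check whether y^2 = x^3 + 36 x + 32 (mod 43) for (x, y) = (5, 6).
LHS: y^2 = 6^2 mod 43 = 36
RHS: x^3 + 36 x + 32 = 5^3 + 36*5 + 32 mod 43 = 36
LHS = RHS

Yes, on the curve


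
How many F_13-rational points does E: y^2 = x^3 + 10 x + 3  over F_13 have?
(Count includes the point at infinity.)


For each x in F_13, count y with y^2 = x^3 + 10 x + 3 mod 13:
  x = 0: RHS = 3, y in [4, 9]  -> 2 point(s)
  x = 1: RHS = 1, y in [1, 12]  -> 2 point(s)
  x = 4: RHS = 3, y in [4, 9]  -> 2 point(s)
  x = 5: RHS = 9, y in [3, 10]  -> 2 point(s)
  x = 7: RHS = 0, y in [0]  -> 1 point(s)
  x = 8: RHS = 10, y in [6, 7]  -> 2 point(s)
  x = 9: RHS = 3, y in [4, 9]  -> 2 point(s)
  x = 11: RHS = 1, y in [1, 12]  -> 2 point(s)
Affine points: 15. Add the point at infinity: total = 16.

#E(F_13) = 16


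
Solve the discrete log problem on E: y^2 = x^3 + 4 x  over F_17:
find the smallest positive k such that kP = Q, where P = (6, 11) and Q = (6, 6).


Enumerate multiples of P until we hit Q = (6, 6):
  1P = (6, 11)
  2P = (9, 0)
  3P = (6, 6)
Match found at i = 3.

k = 3


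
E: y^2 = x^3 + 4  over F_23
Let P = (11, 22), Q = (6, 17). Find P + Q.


P != Q, so use the chord formula.
s = (y2 - y1) / (x2 - x1) = (18) / (18) mod 23 = 1
x3 = s^2 - x1 - x2 mod 23 = 1^2 - 11 - 6 = 7
y3 = s (x1 - x3) - y1 mod 23 = 1 * (11 - 7) - 22 = 5

P + Q = (7, 5)


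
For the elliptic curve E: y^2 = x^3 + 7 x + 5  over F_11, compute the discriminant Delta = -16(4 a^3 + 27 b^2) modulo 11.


4 a^3 + 27 b^2 = 4*7^3 + 27*5^2 = 1372 + 675 = 2047
Delta = -16 * (2047) = -32752
Delta mod 11 = 6

Delta = 6 (mod 11)


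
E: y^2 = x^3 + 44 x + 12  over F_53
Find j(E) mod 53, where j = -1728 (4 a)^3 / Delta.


Delta = -16(4 a^3 + 27 b^2) mod 53 = 30
-1728 * (4 a)^3 = -1728 * (4*44)^3 mod 53 = 35
j = 35 * 30^(-1) mod 53 = 10

j = 10 (mod 53)


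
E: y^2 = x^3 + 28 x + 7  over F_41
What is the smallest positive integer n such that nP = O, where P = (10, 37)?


Compute successive multiples of P until we hit O:
  1P = (10, 37)
  2P = (21, 4)
  3P = (19, 31)
  4P = (17, 36)
  5P = (9, 39)
  6P = (26, 36)
  7P = (1, 6)
  8P = (12, 29)
  ... (continuing to 42P)
  42P = O

ord(P) = 42


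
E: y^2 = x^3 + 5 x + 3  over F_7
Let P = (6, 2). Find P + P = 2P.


Doubling: s = (3 x1^2 + a) / (2 y1)
s = (3*6^2 + 5) / (2*2) mod 7 = 2
x3 = s^2 - 2 x1 mod 7 = 2^2 - 2*6 = 6
y3 = s (x1 - x3) - y1 mod 7 = 2 * (6 - 6) - 2 = 5

2P = (6, 5)


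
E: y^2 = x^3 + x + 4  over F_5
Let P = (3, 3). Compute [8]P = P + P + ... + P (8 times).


k = 8 = 1000_2 (binary, LSB first: 0001)
Double-and-add from P = (3, 3):
  bit 0 = 0: acc unchanged = O
  bit 1 = 0: acc unchanged = O
  bit 2 = 0: acc unchanged = O
  bit 3 = 1: acc = O + (3, 2) = (3, 2)

8P = (3, 2)


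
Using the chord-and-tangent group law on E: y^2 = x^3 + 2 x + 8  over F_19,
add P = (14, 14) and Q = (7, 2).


P != Q, so use the chord formula.
s = (y2 - y1) / (x2 - x1) = (7) / (12) mod 19 = 18
x3 = s^2 - x1 - x2 mod 19 = 18^2 - 14 - 7 = 18
y3 = s (x1 - x3) - y1 mod 19 = 18 * (14 - 18) - 14 = 9

P + Q = (18, 9)


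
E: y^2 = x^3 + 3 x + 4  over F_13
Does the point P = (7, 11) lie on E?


Check whether y^2 = x^3 + 3 x + 4 (mod 13) for (x, y) = (7, 11).
LHS: y^2 = 11^2 mod 13 = 4
RHS: x^3 + 3 x + 4 = 7^3 + 3*7 + 4 mod 13 = 4
LHS = RHS

Yes, on the curve


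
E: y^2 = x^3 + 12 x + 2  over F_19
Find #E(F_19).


For each x in F_19, count y with y^2 = x^3 + 12 x + 2 mod 19:
  x = 4: RHS = 0, y in [0]  -> 1 point(s)
  x = 5: RHS = 16, y in [4, 15]  -> 2 point(s)
  x = 6: RHS = 5, y in [9, 10]  -> 2 point(s)
  x = 7: RHS = 11, y in [7, 12]  -> 2 point(s)
  x = 10: RHS = 1, y in [1, 18]  -> 2 point(s)
  x = 14: RHS = 7, y in [8, 11]  -> 2 point(s)
  x = 15: RHS = 4, y in [2, 17]  -> 2 point(s)
Affine points: 13. Add the point at infinity: total = 14.

#E(F_19) = 14
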